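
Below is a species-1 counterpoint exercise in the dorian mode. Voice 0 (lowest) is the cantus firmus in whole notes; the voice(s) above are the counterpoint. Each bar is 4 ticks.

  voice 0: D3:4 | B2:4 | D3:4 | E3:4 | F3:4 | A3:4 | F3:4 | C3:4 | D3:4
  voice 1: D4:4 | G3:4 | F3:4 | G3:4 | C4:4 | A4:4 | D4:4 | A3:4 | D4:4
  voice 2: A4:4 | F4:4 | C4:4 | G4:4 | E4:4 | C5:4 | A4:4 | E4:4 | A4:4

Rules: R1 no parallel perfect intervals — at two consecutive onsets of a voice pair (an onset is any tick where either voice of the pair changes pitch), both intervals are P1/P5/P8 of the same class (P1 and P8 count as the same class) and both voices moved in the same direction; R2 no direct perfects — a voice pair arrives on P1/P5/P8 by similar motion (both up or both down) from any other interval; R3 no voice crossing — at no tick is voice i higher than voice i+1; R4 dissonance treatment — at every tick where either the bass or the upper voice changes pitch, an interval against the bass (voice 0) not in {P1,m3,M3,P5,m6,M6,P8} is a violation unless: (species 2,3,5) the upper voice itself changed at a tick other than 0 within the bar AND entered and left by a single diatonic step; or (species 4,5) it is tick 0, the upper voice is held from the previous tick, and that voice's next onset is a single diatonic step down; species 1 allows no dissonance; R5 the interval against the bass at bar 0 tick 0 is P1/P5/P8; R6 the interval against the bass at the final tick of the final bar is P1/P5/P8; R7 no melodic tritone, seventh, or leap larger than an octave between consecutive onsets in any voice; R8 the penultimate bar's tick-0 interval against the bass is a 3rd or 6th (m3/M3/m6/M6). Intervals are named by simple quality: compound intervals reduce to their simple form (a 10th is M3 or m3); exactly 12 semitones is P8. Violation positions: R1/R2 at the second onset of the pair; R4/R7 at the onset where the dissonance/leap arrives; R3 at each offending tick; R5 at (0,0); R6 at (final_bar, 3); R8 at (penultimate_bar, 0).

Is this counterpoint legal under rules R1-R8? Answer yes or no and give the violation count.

bar 0: v0=D3 v1=D4 v2=A4 (P5)
bar 1: v0=B2 v1=G3 v2=F4 (TT)
bar 2: v0=D3 v1=F3 v2=C4 (m7)
bar 3: v0=E3 v1=G3 v2=G4 (m3)
bar 4: v0=F3 v1=C4 v2=E4 (M7)
bar 5: v0=A3 v1=A4 v2=C5 (m3)
bar 6: v0=F3 v1=D4 v2=A4 (M3)
bar 7: v0=C3 v1=A3 v2=E4 (M3)
bar 8: v0=D3 v1=D4 v2=A4 (P5)
  R4 @ bar1.0: B2/F4 TT untreated
  R2 @ bar2.0: G3/F4 m7 -> F3/C4 P5 similar
  R4 @ bar2.0: D3/C4 m7 untreated
  R2 @ bar3.0: F3/C4 P5 -> G3/G4 P8 similar
  R2 @ bar4.0: E3/G3 m3 -> F3/C4 P5 similar
  R4 @ bar4.0: F3/E4 M7 untreated
  R2 @ bar5.0: F3/C4 P5 -> A3/A4 P8 similar
  R2 @ bar6.0: A4/C5 m3 -> D4/A4 P5 similar
  R1 @ bar7.0: D4/A4 P5 -> A3/E4 P5 similar
  R1 @ bar8.0: A3/E4 P5 -> D4/A4 P5 similar
  R2 @ bar8.0: C3/A3 M6 -> D3/D4 P8 similar
  R2 @ bar8.0: C3/E4 M3 -> D3/A4 P5 similar

No (12 violations)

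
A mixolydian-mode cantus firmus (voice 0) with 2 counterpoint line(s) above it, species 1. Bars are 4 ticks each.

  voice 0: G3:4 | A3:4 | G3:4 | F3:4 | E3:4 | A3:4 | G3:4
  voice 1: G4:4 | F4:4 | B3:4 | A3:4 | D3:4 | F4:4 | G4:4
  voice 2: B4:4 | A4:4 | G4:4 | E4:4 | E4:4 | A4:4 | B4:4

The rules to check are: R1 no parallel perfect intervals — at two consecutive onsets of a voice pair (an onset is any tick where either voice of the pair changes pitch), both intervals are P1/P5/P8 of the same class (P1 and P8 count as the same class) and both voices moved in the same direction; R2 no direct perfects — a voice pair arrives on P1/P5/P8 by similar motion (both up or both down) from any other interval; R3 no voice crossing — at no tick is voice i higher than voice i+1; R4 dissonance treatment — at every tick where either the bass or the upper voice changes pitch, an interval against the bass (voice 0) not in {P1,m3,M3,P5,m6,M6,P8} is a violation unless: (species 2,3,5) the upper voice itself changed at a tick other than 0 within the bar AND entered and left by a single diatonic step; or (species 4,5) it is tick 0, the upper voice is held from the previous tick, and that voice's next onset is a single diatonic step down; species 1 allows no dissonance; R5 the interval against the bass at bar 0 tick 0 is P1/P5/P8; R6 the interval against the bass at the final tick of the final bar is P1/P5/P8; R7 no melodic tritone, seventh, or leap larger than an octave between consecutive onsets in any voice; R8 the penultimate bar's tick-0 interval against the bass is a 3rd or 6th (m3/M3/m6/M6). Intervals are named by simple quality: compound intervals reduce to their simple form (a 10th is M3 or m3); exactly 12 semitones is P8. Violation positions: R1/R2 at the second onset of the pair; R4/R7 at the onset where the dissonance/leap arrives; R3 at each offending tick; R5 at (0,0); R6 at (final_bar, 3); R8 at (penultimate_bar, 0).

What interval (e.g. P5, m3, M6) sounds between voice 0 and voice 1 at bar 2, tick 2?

M3

voice 0=G3 voice 1=B3 -> M3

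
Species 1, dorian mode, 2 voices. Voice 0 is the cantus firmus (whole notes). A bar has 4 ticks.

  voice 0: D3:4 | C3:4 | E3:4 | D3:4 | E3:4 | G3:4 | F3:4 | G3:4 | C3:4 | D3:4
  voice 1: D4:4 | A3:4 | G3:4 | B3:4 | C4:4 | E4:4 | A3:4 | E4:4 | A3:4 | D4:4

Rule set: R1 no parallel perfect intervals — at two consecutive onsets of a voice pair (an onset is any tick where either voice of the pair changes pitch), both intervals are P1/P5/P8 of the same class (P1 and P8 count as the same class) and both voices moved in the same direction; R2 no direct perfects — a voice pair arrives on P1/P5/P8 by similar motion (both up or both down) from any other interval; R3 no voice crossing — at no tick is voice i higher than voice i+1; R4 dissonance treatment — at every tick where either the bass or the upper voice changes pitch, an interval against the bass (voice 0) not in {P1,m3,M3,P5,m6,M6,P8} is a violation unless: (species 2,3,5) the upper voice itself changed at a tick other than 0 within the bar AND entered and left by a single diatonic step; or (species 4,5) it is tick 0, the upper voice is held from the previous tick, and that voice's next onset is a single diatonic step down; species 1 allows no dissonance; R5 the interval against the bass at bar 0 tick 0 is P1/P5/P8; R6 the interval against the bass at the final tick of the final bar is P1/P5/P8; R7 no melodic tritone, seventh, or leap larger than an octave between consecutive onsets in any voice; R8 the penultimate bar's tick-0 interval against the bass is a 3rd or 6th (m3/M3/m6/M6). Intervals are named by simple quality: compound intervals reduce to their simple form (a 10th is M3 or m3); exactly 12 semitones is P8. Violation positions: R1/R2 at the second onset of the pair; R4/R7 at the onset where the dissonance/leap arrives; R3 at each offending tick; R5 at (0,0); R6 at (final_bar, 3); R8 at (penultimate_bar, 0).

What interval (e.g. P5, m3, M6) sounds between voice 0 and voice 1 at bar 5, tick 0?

voice 0=G3 voice 1=E4 -> M6

M6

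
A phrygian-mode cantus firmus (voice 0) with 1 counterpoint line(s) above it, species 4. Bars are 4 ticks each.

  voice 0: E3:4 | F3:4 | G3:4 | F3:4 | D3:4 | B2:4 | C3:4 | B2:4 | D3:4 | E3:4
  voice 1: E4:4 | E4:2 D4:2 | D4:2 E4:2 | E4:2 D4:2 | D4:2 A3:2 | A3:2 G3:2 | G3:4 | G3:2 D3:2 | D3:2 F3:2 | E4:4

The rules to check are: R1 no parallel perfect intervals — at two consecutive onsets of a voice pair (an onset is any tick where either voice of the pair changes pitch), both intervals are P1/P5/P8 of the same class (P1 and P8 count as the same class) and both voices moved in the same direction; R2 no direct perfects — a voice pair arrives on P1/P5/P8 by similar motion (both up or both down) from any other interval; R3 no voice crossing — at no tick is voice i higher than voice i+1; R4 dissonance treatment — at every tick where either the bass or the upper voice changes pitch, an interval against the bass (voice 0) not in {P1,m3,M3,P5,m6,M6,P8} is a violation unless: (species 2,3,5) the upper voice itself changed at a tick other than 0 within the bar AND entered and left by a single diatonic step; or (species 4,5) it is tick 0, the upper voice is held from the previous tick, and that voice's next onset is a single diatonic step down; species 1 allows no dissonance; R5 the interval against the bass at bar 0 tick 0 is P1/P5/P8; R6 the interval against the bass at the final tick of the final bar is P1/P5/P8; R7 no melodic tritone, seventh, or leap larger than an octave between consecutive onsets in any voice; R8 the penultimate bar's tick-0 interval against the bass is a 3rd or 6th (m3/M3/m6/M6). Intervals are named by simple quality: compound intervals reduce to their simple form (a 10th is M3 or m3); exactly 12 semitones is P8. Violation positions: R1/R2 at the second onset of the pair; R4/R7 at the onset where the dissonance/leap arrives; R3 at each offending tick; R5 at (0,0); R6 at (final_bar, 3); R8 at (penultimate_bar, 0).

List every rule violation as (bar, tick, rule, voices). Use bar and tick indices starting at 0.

(8, 0, R8, (0, 1))
(9, 0, R2, (0, 1))
(9, 0, R7, (1,))

bar 0: v0=E3 v1=E4 downbeat P8
bar 1: v0=F3 v1=E4 downbeat M7
bar 2: v0=G3 v1=D4 downbeat P5
bar 3: v0=F3 v1=E4 downbeat M7
bar 4: v0=D3 v1=D4 downbeat P8
bar 5: v0=B2 v1=A3 downbeat m7
bar 6: v0=C3 v1=G3 downbeat P5
bar 7: v0=B2 v1=G3 downbeat m6
bar 8: v0=D3 v1=D3 downbeat P1
bar 9: v0=E3 v1=E4 downbeat P8
  -> R8 @ bar 8 tick 0 v(0, 1): penult P1 not 3rd/6th
  -> R2 @ bar 9 tick 0 v(0, 1): D3/F3 m3 -> E3/E4 P8 similar
  -> R7 @ bar 9 tick 0 v(1,): F3->E4 leap 11st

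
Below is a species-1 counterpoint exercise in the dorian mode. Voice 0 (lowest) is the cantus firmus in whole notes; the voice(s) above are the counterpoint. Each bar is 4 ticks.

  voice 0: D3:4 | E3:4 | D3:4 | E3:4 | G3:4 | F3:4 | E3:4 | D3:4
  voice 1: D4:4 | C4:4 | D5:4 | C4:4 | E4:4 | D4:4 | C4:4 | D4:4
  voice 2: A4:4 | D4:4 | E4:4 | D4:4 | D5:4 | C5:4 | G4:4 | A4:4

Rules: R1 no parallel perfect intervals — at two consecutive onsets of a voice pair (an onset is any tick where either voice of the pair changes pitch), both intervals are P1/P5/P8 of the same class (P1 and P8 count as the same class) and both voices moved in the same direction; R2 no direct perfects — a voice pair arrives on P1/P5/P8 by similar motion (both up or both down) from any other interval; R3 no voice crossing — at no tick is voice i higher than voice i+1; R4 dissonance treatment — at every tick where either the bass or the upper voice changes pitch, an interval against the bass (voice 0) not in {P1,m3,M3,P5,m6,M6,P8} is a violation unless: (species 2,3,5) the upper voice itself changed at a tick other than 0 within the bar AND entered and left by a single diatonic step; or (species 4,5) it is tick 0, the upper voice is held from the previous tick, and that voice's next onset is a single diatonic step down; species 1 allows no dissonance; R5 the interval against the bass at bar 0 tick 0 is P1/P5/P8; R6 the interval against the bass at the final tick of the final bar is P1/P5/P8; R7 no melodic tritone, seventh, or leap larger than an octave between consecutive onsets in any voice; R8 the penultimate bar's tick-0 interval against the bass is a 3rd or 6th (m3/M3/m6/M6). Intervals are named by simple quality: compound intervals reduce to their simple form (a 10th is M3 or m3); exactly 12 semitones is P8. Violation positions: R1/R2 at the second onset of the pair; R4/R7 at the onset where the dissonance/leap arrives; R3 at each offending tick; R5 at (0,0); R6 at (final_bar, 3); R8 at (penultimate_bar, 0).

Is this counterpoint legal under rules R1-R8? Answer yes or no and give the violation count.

No (13 violations)

bar 0: v0=D3 v1=D4 v2=A4 (P5)
bar 1: v0=E3 v1=C4 v2=D4 (m7)
bar 2: v0=D3 v1=D5 v2=E4 (M2)
bar 3: v0=E3 v1=C4 v2=D4 (m7)
bar 4: v0=G3 v1=E4 v2=D5 (P5)
bar 5: v0=F3 v1=D4 v2=C5 (P5)
bar 6: v0=E3 v1=C4 v2=G4 (m3)
bar 7: v0=D3 v1=D4 v2=A4 (P5)
  R4 @ bar1.0: E3/D4 m7 untreated
  R3 @ bar2.0: D5 above E4
  R4 @ bar2.0: D3/E4 M2 untreated
  R7 @ bar2.0: C4->D5 leap 14st
  R3 @ bar2.1: D5 above E4
  R3 @ bar2.2: D5 above E4
  R3 @ bar2.3: D5 above E4
  R4 @ bar3.0: E3/D4 m7 untreated
  R7 @ bar3.0: D5->C4 leap 14st
  R2 @ bar4.0: E3/D4 m7 -> G3/D5 P5 similar
  R1 @ bar5.0: G3/D5 P5 -> F3/C5 P5 similar
  R2 @ bar6.0: D4/C5 m7 -> C4/G4 P5 similar
  R1 @ bar7.0: C4/G4 P5 -> D4/A4 P5 similar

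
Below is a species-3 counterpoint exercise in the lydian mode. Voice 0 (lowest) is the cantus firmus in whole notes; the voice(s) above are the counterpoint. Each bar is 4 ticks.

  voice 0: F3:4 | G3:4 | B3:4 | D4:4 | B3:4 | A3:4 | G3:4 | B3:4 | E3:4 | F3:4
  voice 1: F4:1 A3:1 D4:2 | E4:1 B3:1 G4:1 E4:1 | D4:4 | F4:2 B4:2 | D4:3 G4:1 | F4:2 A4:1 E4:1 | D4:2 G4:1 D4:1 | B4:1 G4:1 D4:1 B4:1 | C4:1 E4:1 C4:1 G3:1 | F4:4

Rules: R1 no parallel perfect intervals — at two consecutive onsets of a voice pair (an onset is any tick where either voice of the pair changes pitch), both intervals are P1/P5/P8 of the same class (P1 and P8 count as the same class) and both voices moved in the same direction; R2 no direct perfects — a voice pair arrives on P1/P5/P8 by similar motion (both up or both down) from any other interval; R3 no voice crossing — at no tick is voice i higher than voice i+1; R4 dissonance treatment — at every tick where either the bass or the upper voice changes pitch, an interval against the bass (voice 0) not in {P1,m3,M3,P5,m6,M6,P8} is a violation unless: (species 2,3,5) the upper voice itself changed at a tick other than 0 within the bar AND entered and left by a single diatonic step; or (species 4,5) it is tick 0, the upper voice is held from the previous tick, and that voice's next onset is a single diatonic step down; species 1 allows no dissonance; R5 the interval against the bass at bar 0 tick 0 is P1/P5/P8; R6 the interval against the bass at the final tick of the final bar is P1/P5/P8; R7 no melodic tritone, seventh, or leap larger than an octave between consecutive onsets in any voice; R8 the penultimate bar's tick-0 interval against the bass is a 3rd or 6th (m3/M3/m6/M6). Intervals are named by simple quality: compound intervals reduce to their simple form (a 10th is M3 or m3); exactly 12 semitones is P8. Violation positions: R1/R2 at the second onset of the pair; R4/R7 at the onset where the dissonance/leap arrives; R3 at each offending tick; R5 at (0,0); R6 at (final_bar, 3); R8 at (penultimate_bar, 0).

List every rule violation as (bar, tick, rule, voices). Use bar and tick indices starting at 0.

bar 0: v0=F3 v1=F4 downbeat P8
bar 1: v0=G3 v1=E4 downbeat M6
bar 2: v0=B3 v1=D4 downbeat m3
bar 3: v0=D4 v1=F4 downbeat m3
bar 4: v0=B3 v1=D4 downbeat m3
bar 5: v0=A3 v1=F4 downbeat m6
bar 6: v0=G3 v1=D4 downbeat P5
bar 7: v0=B3 v1=B4 downbeat P8
bar 8: v0=E3 v1=C4 downbeat m6
bar 9: v0=F3 v1=F4 downbeat P8
  -> R7 @ bar 3 tick 2 v(1,): F4->B4 leap 6st
  -> R1 @ bar 6 tick 0 v(0, 1): A3/E4 P5 -> G3/D4 P5 similar
  -> R2 @ bar 7 tick 0 v(0, 1): G3/D4 P5 -> B3/B4 P8 similar
  -> R7 @ bar 8 tick 0 v(1,): B4->C4 leap 11st
  -> R2 @ bar 9 tick 0 v(0, 1): E3/G3 m3 -> F3/F4 P8 similar
  -> R7 @ bar 9 tick 0 v(1,): G3->F4 leap 10st

(3, 2, R7, (1,))
(6, 0, R1, (0, 1))
(7, 0, R2, (0, 1))
(8, 0, R7, (1,))
(9, 0, R2, (0, 1))
(9, 0, R7, (1,))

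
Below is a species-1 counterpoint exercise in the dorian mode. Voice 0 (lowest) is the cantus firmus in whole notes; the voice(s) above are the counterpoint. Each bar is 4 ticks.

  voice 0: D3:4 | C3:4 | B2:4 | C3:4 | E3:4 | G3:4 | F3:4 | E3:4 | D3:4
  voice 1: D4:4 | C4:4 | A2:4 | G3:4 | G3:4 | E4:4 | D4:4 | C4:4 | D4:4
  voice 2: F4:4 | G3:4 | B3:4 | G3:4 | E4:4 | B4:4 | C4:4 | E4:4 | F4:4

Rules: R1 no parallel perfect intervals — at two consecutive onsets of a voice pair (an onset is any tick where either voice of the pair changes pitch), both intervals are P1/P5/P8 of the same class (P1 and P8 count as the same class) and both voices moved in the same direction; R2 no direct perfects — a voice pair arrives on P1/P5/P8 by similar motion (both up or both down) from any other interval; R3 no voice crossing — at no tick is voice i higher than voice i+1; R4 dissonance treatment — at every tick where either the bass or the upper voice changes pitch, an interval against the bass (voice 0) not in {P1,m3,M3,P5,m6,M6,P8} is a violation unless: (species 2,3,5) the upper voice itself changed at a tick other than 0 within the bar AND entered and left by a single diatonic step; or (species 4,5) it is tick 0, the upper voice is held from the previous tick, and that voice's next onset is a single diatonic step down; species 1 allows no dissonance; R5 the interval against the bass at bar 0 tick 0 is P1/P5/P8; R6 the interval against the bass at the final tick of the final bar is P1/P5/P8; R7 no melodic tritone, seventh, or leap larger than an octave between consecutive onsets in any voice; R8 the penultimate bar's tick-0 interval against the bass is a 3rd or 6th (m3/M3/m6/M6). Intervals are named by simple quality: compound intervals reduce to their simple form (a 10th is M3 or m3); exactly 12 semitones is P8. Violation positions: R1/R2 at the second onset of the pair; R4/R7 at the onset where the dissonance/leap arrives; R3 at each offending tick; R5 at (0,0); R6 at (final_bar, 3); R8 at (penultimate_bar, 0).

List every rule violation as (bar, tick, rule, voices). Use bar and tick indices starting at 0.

bar 0: v0=D3 v1=D4 v2=F4 downbeat m3
bar 1: v0=C3 v1=C4 v2=G3 downbeat P5
bar 2: v0=B2 v1=A2 v2=B3 downbeat P8
bar 3: v0=C3 v1=G3 v2=G3 downbeat P5
bar 4: v0=E3 v1=G3 v2=E4 downbeat P8
bar 5: v0=G3 v1=E4 v2=B4 downbeat M3
bar 6: v0=F3 v1=D4 v2=C4 downbeat P5
bar 7: v0=E3 v1=C4 v2=E4 downbeat P8
bar 8: v0=D3 v1=D4 v2=F4 downbeat m3
  -> R5 @ bar 0 tick 0 v(0, 2): opens on m3
  -> R1 @ bar 1 tick 0 v(0, 1): D3/D4 P8 -> C3/C4 P8 similar
  -> R2 @ bar 1 tick 0 v(0, 2): D3/F4 m3 -> C3/G3 P5 similar
  -> R3 @ bar 1 tick 0 v(1, 2): C4 above G3
  -> R7 @ bar 1 tick 0 v(2,): F4->G3 leap 10st
  -> R3 @ bar 1 tick 1 v(1, 2): C4 above G3
  -> R3 @ bar 1 tick 2 v(1, 2): C4 above G3
  -> R3 @ bar 1 tick 3 v(1, 2): C4 above G3
  -> R3 @ bar 2 tick 0 v(0, 1): B2 above A2
  -> R4 @ bar 2 tick 0 v(0, 1): B2/A2 M2 untreated
  -> R7 @ bar 2 tick 0 v(1,): C4->A2 leap 15st
  -> R3 @ bar 2 tick 1 v(0, 1): B2 above A2
  -> R3 @ bar 2 tick 2 v(0, 1): B2 above A2
  -> R3 @ bar 2 tick 3 v(0, 1): B2 above A2
  -> R2 @ bar 3 tick 0 v(0, 1): B2/A2 M2 -> C3/G3 P5 similar
  -> R7 @ bar 3 tick 0 v(1,): A2->G3 leap 10st
  -> R2 @ bar 4 tick 0 v(0, 2): C3/G3 P5 -> E3/E4 P8 similar
  -> R2 @ bar 5 tick 0 v(1, 2): G3/E4 M6 -> E4/B4 P5 similar
  -> R2 @ bar 6 tick 0 v(0, 2): G3/B4 M3 -> F3/C4 P5 similar
  -> R3 @ bar 6 tick 0 v(1, 2): D4 above C4
  -> R7 @ bar 6 tick 0 v(2,): B4->C4 leap 11st
  -> R3 @ bar 6 tick 1 v(1, 2): D4 above C4
  -> R3 @ bar 6 tick 2 v(1, 2): D4 above C4
  -> R3 @ bar 6 tick 3 v(1, 2): D4 above C4
  -> R8 @ bar 7 tick 0 v(0, 2): penult P8 not 3rd/6th
  -> R6 @ bar 8 tick 3 v(0, 2): closes on m3

(0, 0, R5, (0, 2))
(1, 0, R1, (0, 1))
(1, 0, R2, (0, 2))
(1, 0, R3, (1, 2))
(1, 0, R7, (2,))
(1, 1, R3, (1, 2))
(1, 2, R3, (1, 2))
(1, 3, R3, (1, 2))
(2, 0, R3, (0, 1))
(2, 0, R4, (0, 1))
(2, 0, R7, (1,))
(2, 1, R3, (0, 1))
(2, 2, R3, (0, 1))
(2, 3, R3, (0, 1))
(3, 0, R2, (0, 1))
(3, 0, R7, (1,))
(4, 0, R2, (0, 2))
(5, 0, R2, (1, 2))
(6, 0, R2, (0, 2))
(6, 0, R3, (1, 2))
(6, 0, R7, (2,))
(6, 1, R3, (1, 2))
(6, 2, R3, (1, 2))
(6, 3, R3, (1, 2))
(7, 0, R8, (0, 2))
(8, 3, R6, (0, 2))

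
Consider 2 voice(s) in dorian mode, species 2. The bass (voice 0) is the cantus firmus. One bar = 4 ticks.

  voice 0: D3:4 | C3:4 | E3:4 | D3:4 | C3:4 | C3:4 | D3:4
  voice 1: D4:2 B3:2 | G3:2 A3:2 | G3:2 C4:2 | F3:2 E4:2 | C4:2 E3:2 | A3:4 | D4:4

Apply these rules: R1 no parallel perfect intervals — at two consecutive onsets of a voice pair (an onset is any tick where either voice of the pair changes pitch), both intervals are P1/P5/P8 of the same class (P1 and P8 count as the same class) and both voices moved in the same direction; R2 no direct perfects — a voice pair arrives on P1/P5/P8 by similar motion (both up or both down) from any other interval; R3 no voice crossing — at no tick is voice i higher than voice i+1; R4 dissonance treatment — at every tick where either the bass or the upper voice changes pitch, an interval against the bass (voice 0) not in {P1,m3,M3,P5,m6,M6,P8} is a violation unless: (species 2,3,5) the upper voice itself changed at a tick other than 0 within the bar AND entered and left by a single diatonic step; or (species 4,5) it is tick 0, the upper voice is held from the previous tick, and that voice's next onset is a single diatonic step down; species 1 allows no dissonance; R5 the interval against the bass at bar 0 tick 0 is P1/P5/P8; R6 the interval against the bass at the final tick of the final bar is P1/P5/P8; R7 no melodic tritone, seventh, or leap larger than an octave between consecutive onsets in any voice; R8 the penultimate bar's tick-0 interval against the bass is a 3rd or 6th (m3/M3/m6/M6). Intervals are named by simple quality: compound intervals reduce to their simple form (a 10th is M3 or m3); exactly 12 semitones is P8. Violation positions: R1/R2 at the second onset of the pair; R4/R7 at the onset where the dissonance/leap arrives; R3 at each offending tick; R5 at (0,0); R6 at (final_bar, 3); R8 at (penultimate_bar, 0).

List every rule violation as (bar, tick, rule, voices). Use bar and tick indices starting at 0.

(1, 0, R2, (0, 1))
(3, 2, R4, (0, 1))
(3, 2, R7, (1,))
(4, 0, R2, (0, 1))
(6, 0, R2, (0, 1))

bar 0: v0=D3 v1=D4 downbeat P8
bar 1: v0=C3 v1=G3 downbeat P5
bar 2: v0=E3 v1=G3 downbeat m3
bar 3: v0=D3 v1=F3 downbeat m3
bar 4: v0=C3 v1=C4 downbeat P8
bar 5: v0=C3 v1=A3 downbeat M6
bar 6: v0=D3 v1=D4 downbeat P8
  -> R2 @ bar 1 tick 0 v(0, 1): D3/B3 M6 -> C3/G3 P5 similar
  -> R4 @ bar 3 tick 2 v(0, 1): D3/E4 M2 untreated
  -> R7 @ bar 3 tick 2 v(1,): F3->E4 leap 11st
  -> R2 @ bar 4 tick 0 v(0, 1): D3/E4 M2 -> C3/C4 P8 similar
  -> R2 @ bar 6 tick 0 v(0, 1): C3/A3 M6 -> D3/D4 P8 similar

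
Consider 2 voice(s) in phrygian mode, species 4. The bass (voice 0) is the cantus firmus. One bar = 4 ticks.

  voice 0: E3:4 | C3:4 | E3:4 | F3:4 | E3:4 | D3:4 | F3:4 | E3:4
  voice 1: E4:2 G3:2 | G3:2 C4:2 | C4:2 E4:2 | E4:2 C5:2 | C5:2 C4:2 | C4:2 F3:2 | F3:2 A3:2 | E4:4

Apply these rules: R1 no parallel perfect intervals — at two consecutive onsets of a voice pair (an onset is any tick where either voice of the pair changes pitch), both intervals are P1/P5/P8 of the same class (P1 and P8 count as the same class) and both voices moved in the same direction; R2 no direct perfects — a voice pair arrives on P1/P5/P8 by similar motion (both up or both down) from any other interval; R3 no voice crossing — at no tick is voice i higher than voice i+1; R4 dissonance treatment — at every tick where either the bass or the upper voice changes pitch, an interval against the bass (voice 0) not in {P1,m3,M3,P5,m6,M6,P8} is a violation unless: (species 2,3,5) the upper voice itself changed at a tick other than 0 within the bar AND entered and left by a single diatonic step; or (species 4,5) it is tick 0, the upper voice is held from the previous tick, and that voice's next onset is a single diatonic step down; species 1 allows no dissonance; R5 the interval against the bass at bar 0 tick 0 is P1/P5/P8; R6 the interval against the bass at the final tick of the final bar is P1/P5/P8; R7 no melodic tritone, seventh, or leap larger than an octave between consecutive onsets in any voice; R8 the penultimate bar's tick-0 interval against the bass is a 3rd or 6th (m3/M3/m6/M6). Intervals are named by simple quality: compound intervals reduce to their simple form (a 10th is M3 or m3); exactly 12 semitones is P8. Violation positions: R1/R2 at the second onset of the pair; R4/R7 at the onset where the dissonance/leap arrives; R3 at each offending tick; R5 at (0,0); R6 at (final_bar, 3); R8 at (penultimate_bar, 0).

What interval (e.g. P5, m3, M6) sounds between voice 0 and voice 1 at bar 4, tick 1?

voice 0=E3 voice 1=C5 -> m6

m6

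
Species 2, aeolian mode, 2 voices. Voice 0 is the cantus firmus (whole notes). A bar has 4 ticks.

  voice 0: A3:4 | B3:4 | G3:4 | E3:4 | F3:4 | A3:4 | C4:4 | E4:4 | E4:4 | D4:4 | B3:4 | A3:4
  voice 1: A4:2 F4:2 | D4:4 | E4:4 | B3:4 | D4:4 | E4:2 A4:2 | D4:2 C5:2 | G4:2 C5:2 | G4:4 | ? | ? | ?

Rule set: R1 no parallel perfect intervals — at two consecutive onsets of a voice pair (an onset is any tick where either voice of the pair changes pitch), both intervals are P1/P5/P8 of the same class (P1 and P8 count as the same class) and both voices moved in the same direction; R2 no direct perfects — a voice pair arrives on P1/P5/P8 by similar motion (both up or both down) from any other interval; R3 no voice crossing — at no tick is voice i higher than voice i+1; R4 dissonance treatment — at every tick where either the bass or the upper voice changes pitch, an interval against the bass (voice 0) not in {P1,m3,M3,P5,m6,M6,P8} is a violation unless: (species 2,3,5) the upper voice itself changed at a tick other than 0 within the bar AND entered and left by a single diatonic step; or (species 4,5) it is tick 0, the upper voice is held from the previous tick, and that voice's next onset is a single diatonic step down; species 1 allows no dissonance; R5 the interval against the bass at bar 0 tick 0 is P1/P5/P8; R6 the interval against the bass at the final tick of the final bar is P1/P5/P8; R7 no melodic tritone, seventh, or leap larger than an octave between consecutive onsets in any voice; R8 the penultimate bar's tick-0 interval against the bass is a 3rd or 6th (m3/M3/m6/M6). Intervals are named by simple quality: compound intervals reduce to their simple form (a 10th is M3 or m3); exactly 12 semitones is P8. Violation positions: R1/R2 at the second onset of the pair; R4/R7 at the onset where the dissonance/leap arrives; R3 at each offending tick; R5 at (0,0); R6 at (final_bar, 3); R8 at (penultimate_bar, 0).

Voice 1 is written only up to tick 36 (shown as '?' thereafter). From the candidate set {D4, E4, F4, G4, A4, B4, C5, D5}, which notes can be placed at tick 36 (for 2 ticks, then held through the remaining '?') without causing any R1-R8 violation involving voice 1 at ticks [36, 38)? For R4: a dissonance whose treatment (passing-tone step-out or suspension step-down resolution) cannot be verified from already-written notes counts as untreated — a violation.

{A4, B4, D5, F4}

D4: violates R2
E4: violates R4
F4: legal
G4: violates R4
A4: legal
B4: legal
C5: violates R4
D5: legal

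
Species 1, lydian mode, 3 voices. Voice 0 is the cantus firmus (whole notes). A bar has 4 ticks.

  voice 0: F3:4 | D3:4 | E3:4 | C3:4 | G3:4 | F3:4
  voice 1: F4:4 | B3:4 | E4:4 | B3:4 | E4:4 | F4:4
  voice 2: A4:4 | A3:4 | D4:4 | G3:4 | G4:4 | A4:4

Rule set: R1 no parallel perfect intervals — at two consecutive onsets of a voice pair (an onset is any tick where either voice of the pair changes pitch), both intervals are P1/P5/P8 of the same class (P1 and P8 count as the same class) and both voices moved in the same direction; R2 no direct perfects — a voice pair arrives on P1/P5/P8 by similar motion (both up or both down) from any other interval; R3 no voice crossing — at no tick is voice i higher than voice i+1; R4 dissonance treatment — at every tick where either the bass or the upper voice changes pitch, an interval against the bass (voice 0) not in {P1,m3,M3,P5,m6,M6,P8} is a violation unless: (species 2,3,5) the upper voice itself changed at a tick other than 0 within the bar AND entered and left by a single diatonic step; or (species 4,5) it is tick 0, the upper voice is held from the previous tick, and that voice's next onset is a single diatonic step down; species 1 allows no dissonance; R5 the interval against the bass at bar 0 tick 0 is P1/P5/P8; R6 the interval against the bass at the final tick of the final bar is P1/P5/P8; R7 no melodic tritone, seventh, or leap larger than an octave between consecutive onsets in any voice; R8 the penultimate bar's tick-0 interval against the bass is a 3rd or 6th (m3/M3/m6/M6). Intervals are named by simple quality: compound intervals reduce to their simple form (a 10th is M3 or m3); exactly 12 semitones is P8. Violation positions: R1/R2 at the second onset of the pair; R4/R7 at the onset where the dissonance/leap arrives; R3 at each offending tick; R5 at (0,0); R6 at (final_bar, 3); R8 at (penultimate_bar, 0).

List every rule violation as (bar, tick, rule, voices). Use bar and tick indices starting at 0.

(0, 0, R5, (0, 2))
(1, 0, R2, (0, 2))
(1, 0, R3, (1, 2))
(1, 0, R7, (1,))
(1, 1, R3, (1, 2))
(1, 2, R3, (1, 2))
(1, 3, R3, (1, 2))
(2, 0, R2, (0, 1))
(2, 0, R3, (1, 2))
(2, 0, R4, (0, 2))
(2, 1, R3, (1, 2))
(2, 2, R3, (1, 2))
(2, 3, R3, (1, 2))
(3, 0, R2, (0, 2))
(3, 0, R3, (1, 2))
(3, 0, R4, (0, 1))
(3, 1, R3, (1, 2))
(3, 2, R3, (1, 2))
(3, 3, R3, (1, 2))
(4, 0, R2, (0, 2))
(4, 0, R8, (0, 2))
(5, 3, R6, (0, 2))

bar 0: v0=F3 v1=F4 v2=A4 downbeat M3
bar 1: v0=D3 v1=B3 v2=A3 downbeat P5
bar 2: v0=E3 v1=E4 v2=D4 downbeat m7
bar 3: v0=C3 v1=B3 v2=G3 downbeat P5
bar 4: v0=G3 v1=E4 v2=G4 downbeat P8
bar 5: v0=F3 v1=F4 v2=A4 downbeat M3
  -> R5 @ bar 0 tick 0 v(0, 2): opens on M3
  -> R2 @ bar 1 tick 0 v(0, 2): F3/A4 M3 -> D3/A3 P5 similar
  -> R3 @ bar 1 tick 0 v(1, 2): B3 above A3
  -> R7 @ bar 1 tick 0 v(1,): F4->B3 leap 6st
  -> R3 @ bar 1 tick 1 v(1, 2): B3 above A3
  -> R3 @ bar 1 tick 2 v(1, 2): B3 above A3
  -> R3 @ bar 1 tick 3 v(1, 2): B3 above A3
  -> R2 @ bar 2 tick 0 v(0, 1): D3/B3 M6 -> E3/E4 P8 similar
  -> R3 @ bar 2 tick 0 v(1, 2): E4 above D4
  -> R4 @ bar 2 tick 0 v(0, 2): E3/D4 m7 untreated
  -> R3 @ bar 2 tick 1 v(1, 2): E4 above D4
  -> R3 @ bar 2 tick 2 v(1, 2): E4 above D4
  -> R3 @ bar 2 tick 3 v(1, 2): E4 above D4
  -> R2 @ bar 3 tick 0 v(0, 2): E3/D4 m7 -> C3/G3 P5 similar
  -> R3 @ bar 3 tick 0 v(1, 2): B3 above G3
  -> R4 @ bar 3 tick 0 v(0, 1): C3/B3 M7 untreated
  -> R3 @ bar 3 tick 1 v(1, 2): B3 above G3
  -> R3 @ bar 3 tick 2 v(1, 2): B3 above G3
  -> R3 @ bar 3 tick 3 v(1, 2): B3 above G3
  -> R2 @ bar 4 tick 0 v(0, 2): C3/G3 P5 -> G3/G4 P8 similar
  -> R8 @ bar 4 tick 0 v(0, 2): penult P8 not 3rd/6th
  -> R6 @ bar 5 tick 3 v(0, 2): closes on M3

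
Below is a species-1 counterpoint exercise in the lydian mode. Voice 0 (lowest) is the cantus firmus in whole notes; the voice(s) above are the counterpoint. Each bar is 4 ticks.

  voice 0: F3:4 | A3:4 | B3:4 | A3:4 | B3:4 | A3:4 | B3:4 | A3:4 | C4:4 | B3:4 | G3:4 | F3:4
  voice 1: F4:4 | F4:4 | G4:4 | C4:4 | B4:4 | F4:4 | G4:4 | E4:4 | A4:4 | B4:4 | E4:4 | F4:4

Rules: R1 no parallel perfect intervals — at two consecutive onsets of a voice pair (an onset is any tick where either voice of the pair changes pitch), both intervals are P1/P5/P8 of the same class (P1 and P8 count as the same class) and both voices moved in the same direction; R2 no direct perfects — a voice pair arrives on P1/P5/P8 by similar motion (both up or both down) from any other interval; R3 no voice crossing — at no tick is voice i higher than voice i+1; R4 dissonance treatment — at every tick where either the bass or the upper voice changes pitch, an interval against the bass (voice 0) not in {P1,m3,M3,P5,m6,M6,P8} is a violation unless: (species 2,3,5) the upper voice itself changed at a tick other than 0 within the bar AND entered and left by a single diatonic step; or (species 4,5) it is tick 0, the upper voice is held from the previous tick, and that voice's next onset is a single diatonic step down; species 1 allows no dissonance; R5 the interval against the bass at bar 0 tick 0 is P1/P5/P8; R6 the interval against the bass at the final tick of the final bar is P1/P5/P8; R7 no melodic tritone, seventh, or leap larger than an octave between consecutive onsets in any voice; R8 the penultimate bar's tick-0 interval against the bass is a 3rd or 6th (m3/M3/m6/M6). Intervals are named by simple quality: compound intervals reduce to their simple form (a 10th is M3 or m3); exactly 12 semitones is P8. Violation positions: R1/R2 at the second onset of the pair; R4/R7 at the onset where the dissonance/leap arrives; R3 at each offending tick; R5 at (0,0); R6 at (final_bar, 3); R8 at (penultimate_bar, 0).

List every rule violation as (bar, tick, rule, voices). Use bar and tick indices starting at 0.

(4, 0, R2, (0, 1))
(4, 0, R7, (1,))
(5, 0, R7, (1,))
(7, 0, R2, (0, 1))

bar 0: v0=F3 v1=F4 downbeat P8
bar 1: v0=A3 v1=F4 downbeat m6
bar 2: v0=B3 v1=G4 downbeat m6
bar 3: v0=A3 v1=C4 downbeat m3
bar 4: v0=B3 v1=B4 downbeat P8
bar 5: v0=A3 v1=F4 downbeat m6
bar 6: v0=B3 v1=G4 downbeat m6
bar 7: v0=A3 v1=E4 downbeat P5
bar 8: v0=C4 v1=A4 downbeat M6
bar 9: v0=B3 v1=B4 downbeat P8
bar 10: v0=G3 v1=E4 downbeat M6
bar 11: v0=F3 v1=F4 downbeat P8
  -> R2 @ bar 4 tick 0 v(0, 1): A3/C4 m3 -> B3/B4 P8 similar
  -> R7 @ bar 4 tick 0 v(1,): C4->B4 leap 11st
  -> R7 @ bar 5 tick 0 v(1,): B4->F4 leap 6st
  -> R2 @ bar 7 tick 0 v(0, 1): B3/G4 m6 -> A3/E4 P5 similar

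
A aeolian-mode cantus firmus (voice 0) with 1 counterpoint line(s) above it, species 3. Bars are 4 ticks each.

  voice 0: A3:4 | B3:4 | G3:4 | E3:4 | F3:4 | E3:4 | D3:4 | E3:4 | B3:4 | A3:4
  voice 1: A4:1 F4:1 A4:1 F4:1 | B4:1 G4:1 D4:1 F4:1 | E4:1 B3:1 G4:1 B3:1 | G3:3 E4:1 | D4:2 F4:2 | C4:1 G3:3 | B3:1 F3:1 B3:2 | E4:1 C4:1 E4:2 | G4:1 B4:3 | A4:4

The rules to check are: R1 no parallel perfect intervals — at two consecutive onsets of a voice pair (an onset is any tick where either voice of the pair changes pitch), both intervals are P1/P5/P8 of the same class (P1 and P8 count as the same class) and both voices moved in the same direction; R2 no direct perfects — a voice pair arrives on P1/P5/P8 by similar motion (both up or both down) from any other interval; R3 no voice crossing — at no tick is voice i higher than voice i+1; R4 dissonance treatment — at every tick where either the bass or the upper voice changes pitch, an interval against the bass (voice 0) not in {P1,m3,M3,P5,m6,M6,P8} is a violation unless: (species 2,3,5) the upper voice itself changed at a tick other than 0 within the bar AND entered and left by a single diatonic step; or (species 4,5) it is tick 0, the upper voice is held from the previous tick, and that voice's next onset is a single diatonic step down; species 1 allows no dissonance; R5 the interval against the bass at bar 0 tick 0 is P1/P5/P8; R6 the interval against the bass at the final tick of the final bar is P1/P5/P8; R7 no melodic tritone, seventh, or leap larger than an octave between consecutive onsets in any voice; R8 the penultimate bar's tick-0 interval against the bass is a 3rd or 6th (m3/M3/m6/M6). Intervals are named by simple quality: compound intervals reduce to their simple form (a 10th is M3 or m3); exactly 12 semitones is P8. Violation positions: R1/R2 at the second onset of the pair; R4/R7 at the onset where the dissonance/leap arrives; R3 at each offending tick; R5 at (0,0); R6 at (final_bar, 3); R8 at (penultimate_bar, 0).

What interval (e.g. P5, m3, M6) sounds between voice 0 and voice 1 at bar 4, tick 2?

voice 0=F3 voice 1=F4 -> P8

P8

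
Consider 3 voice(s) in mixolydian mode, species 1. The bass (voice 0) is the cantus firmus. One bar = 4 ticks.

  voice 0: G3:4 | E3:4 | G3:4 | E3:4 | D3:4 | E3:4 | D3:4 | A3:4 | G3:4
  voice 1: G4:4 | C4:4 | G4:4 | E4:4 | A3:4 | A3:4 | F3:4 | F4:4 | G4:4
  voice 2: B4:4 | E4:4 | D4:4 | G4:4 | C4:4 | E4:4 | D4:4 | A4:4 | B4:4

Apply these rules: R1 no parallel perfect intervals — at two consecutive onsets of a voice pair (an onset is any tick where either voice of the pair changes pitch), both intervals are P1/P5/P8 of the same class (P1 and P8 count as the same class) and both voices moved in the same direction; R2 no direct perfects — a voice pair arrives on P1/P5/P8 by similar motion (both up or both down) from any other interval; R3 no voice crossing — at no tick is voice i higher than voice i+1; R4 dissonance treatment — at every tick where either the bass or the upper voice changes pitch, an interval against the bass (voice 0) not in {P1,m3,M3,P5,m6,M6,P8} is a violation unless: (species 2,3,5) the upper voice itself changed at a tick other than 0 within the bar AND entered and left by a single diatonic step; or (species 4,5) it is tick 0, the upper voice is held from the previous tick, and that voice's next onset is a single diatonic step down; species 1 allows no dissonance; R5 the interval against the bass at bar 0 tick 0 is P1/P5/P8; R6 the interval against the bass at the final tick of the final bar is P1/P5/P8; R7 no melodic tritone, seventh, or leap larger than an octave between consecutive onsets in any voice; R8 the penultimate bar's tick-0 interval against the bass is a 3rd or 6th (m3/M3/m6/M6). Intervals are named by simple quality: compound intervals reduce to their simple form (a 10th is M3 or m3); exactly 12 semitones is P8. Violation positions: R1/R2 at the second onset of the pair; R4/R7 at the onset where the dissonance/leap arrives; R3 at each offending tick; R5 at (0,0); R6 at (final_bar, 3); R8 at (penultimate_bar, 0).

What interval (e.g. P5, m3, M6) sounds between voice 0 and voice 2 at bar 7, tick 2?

P8

voice 0=A3 voice 2=A4 -> P8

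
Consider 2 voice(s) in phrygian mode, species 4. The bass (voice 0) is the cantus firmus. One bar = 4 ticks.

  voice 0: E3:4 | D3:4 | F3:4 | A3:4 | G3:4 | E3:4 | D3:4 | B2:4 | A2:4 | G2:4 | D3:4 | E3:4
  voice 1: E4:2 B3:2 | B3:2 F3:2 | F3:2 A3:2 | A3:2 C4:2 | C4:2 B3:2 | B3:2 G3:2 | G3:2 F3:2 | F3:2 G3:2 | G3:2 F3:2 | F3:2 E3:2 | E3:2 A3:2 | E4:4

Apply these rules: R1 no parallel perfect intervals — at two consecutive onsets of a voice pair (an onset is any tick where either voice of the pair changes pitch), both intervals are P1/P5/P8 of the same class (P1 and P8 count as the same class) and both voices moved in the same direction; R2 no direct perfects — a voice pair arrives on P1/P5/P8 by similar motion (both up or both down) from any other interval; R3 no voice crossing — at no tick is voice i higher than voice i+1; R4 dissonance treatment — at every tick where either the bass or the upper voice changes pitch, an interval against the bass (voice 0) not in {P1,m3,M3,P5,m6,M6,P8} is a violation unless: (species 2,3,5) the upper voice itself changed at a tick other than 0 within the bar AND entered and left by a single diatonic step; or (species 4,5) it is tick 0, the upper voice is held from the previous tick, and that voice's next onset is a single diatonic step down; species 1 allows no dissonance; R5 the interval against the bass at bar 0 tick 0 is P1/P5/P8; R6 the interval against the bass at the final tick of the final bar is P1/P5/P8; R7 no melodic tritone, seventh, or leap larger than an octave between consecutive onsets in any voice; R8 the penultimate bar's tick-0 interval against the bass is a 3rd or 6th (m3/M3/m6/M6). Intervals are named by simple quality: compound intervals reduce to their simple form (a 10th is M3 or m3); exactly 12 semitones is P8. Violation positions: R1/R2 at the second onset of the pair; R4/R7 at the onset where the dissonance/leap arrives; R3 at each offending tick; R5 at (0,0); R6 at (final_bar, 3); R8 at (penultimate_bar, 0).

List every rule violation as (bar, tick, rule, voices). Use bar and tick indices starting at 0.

bar 0: v0=E3 v1=E4 downbeat P8
bar 1: v0=D3 v1=B3 downbeat M6
bar 2: v0=F3 v1=F3 downbeat P1
bar 3: v0=A3 v1=A3 downbeat P1
bar 4: v0=G3 v1=C4 downbeat P4
bar 5: v0=E3 v1=B3 downbeat P5
bar 6: v0=D3 v1=G3 downbeat P4
bar 7: v0=B2 v1=F3 downbeat TT
bar 8: v0=A2 v1=G3 downbeat m7
bar 9: v0=G2 v1=F3 downbeat m7
bar 10: v0=D3 v1=E3 downbeat M2
bar 11: v0=E3 v1=E4 downbeat P8
  -> R7 @ bar 1 tick 2 v(1,): B3->F3 leap 6st
  -> R4 @ bar 7 tick 0 v(0, 1): B2/F3 TT untreated
  -> R4 @ bar 10 tick 0 v(0, 1): D3/E3 M2 untreated
  -> R8 @ bar 10 tick 0 v(0, 1): penult M2 not 3rd/6th
  -> R2 @ bar 11 tick 0 v(0, 1): D3/A3 P5 -> E3/E4 P8 similar

(1, 2, R7, (1,))
(7, 0, R4, (0, 1))
(10, 0, R4, (0, 1))
(10, 0, R8, (0, 1))
(11, 0, R2, (0, 1))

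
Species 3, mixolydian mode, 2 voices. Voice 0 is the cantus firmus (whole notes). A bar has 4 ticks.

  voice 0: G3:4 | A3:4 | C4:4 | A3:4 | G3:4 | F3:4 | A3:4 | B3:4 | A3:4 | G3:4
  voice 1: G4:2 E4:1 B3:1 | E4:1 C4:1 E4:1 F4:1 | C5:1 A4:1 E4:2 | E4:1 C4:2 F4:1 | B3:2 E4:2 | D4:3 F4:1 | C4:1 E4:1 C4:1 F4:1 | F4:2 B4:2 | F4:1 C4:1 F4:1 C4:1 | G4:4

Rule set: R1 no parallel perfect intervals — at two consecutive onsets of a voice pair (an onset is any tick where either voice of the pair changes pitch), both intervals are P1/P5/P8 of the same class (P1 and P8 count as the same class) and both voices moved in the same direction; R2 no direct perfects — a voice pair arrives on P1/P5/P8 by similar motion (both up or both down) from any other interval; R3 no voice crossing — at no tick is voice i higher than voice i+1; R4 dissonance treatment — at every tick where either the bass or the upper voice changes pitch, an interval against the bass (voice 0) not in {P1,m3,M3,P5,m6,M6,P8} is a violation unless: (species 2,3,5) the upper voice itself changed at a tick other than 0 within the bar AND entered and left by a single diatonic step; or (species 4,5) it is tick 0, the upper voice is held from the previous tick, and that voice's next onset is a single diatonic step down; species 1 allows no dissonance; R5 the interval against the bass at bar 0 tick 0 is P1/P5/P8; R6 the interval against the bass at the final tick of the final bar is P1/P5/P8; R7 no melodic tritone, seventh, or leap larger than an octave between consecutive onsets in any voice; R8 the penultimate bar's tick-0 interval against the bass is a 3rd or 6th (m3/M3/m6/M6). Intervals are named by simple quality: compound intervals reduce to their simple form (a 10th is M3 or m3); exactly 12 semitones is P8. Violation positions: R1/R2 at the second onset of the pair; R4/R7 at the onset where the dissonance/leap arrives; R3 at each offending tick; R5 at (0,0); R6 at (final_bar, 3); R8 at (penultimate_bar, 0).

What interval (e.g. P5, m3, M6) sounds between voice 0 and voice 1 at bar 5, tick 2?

M6

voice 0=F3 voice 1=D4 -> M6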